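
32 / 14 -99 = -677 / 7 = -96.71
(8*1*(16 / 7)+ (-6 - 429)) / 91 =-2917 / 637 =-4.58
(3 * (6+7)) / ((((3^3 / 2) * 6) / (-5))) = -65 / 27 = -2.41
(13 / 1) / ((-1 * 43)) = -13 / 43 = -0.30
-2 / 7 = -0.29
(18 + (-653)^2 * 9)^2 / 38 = 14727933614601 / 38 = 387577200384.24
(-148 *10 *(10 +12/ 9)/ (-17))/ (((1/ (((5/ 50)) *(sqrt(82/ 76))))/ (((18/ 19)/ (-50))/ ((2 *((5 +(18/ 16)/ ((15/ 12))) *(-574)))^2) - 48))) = -12900398193199 *sqrt(1558)/ 103508262529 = -4919.40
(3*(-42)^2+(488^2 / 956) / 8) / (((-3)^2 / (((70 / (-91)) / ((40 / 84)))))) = -8905610 / 9321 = -955.44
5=5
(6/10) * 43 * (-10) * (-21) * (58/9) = 34916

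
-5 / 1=-5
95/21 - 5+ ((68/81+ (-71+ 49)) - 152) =-98452/567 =-173.64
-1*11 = -11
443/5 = 88.60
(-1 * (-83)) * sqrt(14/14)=83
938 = 938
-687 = -687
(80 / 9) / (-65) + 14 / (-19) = -1942 / 2223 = -0.87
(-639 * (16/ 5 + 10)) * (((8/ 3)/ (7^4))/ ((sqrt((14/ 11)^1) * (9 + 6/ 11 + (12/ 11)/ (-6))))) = -618552 * sqrt(154)/ 8655605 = -0.89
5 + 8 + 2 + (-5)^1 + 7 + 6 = 23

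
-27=-27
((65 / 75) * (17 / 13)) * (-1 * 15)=-17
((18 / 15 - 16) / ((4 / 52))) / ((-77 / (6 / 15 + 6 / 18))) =962 / 525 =1.83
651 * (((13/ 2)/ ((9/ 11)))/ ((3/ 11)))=341341/ 18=18963.39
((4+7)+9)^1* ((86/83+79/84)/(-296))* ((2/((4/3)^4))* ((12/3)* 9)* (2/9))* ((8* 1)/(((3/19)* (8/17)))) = -200306835/2751616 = -72.80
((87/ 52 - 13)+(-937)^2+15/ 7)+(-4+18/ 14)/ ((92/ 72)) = 7350261795/ 8372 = 877957.69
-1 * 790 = -790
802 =802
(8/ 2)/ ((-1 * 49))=-4/ 49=-0.08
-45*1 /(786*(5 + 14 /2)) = -5 /1048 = -0.00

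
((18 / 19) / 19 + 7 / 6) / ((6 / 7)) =18445 / 12996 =1.42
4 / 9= 0.44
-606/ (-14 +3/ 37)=22422/ 515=43.54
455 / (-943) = -455 / 943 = -0.48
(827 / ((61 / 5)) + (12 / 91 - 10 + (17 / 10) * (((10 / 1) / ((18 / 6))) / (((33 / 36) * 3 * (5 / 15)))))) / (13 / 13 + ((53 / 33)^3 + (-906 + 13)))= -12787185015 / 177115351777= -0.07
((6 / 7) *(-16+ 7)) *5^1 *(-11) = 2970 / 7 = 424.29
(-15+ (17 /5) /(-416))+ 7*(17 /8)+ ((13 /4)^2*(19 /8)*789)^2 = 417203529681841 /1064960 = 391755117.26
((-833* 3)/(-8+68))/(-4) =833/80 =10.41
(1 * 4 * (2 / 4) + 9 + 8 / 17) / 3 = 65 / 17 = 3.82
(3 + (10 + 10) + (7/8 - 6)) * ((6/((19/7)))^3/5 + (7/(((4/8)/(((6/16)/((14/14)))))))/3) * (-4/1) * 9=-690368679/274360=-2516.29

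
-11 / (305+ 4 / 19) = -209 / 5799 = -0.04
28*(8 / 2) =112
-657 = -657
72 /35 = 2.06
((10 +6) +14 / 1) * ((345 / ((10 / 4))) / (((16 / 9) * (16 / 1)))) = 145.55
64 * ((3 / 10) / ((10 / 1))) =48 / 25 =1.92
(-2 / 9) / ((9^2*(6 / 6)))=-2 / 729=-0.00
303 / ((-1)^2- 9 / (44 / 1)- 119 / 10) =-66660 / 2443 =-27.29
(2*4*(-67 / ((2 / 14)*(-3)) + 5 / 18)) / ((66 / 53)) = 298814 / 297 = 1006.11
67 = 67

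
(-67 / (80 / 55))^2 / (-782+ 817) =543169 / 8960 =60.62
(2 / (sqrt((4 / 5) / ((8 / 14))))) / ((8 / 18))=9 * sqrt(35) / 14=3.80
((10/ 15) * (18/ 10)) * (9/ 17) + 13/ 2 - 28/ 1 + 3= -3037/ 170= -17.86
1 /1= 1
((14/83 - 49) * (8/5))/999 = -10808/138195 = -0.08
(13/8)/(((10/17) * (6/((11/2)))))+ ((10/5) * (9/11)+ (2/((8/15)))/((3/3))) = 83621/10560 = 7.92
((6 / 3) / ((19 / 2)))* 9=1.89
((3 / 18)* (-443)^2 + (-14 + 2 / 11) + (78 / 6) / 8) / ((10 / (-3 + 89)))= 371164691 / 1320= 281185.37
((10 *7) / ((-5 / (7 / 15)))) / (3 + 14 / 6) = -49 / 40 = -1.22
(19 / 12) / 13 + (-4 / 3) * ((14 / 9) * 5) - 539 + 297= -252.25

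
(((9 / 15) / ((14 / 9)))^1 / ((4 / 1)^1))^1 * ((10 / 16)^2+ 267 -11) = 443043 / 17920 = 24.72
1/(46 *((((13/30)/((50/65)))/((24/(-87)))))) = -1200/112723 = -0.01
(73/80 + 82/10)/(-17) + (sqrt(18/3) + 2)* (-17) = -17* sqrt(6)-46969/1360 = -76.18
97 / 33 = 2.94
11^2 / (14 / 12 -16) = -726 / 89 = -8.16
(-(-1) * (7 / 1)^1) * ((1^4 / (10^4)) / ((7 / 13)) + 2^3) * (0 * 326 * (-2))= 0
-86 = -86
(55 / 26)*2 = 55 / 13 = 4.23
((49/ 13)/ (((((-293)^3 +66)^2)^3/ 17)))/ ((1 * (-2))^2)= 833/ 13170846031171776805956542417256475889158469332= 0.00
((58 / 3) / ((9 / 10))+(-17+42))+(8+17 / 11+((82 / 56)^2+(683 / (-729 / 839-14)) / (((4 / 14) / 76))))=-35323544066941 / 2904778800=-12160.49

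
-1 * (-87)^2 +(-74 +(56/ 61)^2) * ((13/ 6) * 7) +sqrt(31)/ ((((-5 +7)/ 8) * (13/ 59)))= -96878666/ 11163 +236 * sqrt(31)/ 13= -8577.47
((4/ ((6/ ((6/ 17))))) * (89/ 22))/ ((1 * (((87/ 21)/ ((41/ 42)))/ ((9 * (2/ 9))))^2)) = 299218/ 1415403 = 0.21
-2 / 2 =-1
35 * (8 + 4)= 420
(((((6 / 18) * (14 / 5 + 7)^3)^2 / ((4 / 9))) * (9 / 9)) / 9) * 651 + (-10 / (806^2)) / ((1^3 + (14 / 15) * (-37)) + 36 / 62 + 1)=29225030931564366313 / 1824399890625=16018983.05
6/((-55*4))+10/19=1043/2090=0.50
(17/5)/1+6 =47/5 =9.40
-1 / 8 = -0.12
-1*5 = -5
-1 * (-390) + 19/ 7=2749/ 7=392.71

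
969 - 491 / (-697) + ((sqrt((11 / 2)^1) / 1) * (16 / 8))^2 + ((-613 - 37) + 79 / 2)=381.20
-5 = -5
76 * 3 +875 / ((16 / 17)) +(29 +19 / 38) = 18995 / 16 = 1187.19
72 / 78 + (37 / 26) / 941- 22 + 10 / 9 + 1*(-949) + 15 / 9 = -967.30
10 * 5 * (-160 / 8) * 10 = -10000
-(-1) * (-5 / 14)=-5 / 14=-0.36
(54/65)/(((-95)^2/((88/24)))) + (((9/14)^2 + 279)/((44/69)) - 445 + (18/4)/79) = -2706492431017/399665266000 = -6.77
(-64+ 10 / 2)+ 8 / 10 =-291 / 5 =-58.20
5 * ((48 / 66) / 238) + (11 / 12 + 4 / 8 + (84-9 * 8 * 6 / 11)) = 725069 / 15708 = 46.16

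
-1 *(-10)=10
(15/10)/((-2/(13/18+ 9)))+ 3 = -103/24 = -4.29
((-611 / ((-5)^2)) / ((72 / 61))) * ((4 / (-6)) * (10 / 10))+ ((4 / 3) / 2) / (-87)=1080259 / 78300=13.80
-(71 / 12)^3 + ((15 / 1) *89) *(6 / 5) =2410345 / 1728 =1394.88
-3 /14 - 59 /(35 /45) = -1065 /14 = -76.07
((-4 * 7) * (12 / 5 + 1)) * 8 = -761.60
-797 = -797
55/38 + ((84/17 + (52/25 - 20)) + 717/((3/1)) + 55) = 4561867/16150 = 282.47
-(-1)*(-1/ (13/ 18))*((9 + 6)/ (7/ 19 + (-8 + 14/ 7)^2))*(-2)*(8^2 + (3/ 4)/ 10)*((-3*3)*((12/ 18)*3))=-11833371/ 8983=-1317.31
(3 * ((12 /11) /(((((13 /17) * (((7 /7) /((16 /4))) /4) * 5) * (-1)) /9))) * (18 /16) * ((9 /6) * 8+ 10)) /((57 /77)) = -5089392 /1235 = -4120.97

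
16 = 16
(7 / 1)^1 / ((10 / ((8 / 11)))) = 28 / 55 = 0.51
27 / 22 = 1.23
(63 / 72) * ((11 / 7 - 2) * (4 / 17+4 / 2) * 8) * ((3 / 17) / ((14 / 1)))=-171 / 2023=-0.08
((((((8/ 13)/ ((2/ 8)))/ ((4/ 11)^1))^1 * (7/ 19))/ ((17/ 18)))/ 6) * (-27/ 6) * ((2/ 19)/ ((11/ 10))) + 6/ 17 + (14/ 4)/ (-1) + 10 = 1063229/ 159562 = 6.66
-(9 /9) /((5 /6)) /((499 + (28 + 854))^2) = -6 /9535805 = -0.00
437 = 437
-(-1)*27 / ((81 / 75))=25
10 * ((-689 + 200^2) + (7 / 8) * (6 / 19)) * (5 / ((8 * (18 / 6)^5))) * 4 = 74691425 / 18468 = 4044.37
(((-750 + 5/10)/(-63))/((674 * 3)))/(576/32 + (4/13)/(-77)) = 214357/655637544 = 0.00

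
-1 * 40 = -40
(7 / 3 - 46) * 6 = -262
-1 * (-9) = 9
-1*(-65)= 65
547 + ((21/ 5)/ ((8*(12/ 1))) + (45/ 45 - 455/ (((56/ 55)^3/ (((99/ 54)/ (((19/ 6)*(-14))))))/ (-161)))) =-11067813271/ 4766720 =-2321.89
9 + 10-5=14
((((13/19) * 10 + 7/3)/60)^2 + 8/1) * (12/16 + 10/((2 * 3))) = 2721497141/140356800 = 19.39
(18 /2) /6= 3 /2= 1.50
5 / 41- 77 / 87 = -0.76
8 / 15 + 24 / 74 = 476 / 555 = 0.86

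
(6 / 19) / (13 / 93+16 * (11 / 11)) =0.02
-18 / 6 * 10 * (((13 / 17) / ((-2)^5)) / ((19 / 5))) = 975 / 5168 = 0.19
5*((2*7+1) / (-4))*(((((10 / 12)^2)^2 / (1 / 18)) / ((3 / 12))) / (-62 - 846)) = 15625 / 21792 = 0.72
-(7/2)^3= -42.88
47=47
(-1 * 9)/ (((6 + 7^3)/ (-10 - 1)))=99/ 349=0.28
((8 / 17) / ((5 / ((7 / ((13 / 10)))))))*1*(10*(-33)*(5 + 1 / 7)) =-190080 / 221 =-860.09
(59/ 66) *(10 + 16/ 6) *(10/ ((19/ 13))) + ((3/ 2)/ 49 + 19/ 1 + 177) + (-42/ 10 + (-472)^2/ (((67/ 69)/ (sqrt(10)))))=13064003/ 48510 + 15372096 *sqrt(10)/ 67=725804.17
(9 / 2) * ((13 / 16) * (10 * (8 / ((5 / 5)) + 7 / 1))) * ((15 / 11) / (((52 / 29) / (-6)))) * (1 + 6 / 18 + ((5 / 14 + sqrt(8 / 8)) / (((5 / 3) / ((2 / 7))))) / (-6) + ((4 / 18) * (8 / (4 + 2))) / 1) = -137331675 / 34496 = -3981.09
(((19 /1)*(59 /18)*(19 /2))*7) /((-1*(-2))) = 149093 /72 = 2070.74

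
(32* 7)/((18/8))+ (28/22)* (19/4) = 20909/198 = 105.60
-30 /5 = -6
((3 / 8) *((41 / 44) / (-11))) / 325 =-0.00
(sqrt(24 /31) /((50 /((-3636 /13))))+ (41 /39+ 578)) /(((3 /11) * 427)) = 248413 /49959 - 13332 * sqrt(186) /4302025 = 4.93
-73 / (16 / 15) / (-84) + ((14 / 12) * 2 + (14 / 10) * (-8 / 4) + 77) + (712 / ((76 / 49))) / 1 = 68487641 / 127680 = 536.40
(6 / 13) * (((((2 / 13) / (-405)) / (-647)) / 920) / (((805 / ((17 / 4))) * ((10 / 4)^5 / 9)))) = 68 / 474488823046875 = 0.00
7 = 7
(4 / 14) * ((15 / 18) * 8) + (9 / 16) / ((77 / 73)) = 9011 / 3696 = 2.44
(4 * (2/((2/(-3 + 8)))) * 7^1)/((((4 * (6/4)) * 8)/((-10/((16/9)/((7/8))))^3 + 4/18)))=-9827250545/28311552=-347.11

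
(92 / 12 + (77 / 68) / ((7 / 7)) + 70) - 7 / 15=26633 / 340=78.33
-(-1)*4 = 4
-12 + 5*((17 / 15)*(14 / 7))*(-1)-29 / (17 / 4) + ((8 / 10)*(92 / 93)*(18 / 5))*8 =-291086 / 39525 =-7.36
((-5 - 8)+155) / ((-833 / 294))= -852 / 17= -50.12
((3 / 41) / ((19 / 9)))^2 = 729 / 606841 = 0.00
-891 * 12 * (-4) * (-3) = -128304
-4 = -4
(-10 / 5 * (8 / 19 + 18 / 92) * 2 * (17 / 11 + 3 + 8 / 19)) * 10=-1017240 / 8303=-122.51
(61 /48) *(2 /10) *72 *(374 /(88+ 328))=16.45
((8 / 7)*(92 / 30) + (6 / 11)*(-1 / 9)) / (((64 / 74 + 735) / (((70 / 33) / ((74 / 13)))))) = 5746 / 3294467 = 0.00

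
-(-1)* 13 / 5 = 13 / 5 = 2.60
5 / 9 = 0.56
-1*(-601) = 601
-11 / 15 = -0.73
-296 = -296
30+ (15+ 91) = 136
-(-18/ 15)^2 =-36/ 25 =-1.44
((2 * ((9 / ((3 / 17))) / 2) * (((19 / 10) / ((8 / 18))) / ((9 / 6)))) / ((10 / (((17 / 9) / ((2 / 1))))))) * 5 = 5491 / 80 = 68.64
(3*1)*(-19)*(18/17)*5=-5130/17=-301.76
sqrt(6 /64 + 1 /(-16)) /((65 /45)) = 9 * sqrt(2) /104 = 0.12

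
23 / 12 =1.92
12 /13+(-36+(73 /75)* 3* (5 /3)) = -5891 /195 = -30.21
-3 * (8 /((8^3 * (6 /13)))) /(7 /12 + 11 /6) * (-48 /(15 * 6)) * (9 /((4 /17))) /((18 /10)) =221 /464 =0.48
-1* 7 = -7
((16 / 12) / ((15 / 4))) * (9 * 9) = 144 / 5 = 28.80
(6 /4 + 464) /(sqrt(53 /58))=931 * sqrt(3074) /106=486.96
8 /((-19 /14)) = -112 /19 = -5.89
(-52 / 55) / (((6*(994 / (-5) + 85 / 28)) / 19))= 13832 / 904431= 0.02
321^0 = 1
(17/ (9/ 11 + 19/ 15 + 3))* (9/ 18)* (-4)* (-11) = 61710/ 839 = 73.55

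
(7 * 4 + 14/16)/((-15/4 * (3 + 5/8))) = -308/145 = -2.12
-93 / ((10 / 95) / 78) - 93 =-69006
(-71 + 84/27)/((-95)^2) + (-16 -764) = -63356111/81225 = -780.01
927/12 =309/4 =77.25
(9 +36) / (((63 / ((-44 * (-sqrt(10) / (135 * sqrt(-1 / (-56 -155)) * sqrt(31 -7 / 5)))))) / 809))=88990 * sqrt(15614) / 6993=1590.14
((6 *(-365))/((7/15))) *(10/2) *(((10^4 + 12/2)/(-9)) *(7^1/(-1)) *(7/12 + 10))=-5797851625/3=-1932617208.33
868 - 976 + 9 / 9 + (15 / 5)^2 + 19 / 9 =-863 / 9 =-95.89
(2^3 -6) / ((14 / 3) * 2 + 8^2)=3 / 110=0.03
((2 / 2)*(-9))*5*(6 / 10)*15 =-405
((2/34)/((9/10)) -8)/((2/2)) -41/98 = -125245/14994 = -8.35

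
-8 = -8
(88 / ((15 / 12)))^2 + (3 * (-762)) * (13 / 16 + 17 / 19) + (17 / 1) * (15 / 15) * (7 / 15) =12099389 / 11400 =1061.35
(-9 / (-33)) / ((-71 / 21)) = -63 / 781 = -0.08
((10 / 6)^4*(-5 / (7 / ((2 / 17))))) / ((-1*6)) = 3125 / 28917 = 0.11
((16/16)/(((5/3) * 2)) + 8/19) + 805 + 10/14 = 1072559/1330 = 806.44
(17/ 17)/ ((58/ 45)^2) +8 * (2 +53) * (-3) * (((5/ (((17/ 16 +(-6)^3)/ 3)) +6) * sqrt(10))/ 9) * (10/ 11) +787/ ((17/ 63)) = 166824909/ 57188 -2719200 * sqrt(10)/ 3439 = 416.73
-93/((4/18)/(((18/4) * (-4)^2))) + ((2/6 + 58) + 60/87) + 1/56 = -30072.96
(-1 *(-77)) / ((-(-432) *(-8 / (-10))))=385 / 1728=0.22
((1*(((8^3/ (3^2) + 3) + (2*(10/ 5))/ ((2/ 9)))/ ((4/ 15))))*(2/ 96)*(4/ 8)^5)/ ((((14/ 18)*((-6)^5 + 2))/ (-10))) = 17525/ 55724032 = 0.00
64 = 64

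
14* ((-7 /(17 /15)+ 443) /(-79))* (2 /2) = -1316 /17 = -77.41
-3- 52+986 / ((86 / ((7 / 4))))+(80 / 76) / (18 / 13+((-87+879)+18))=-301057747 / 8617716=-34.93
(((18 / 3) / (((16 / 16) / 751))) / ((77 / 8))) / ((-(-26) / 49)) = 126168 / 143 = 882.29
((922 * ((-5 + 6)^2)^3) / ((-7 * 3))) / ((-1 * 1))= 922 / 21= 43.90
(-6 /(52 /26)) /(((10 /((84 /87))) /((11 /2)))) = -231 /145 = -1.59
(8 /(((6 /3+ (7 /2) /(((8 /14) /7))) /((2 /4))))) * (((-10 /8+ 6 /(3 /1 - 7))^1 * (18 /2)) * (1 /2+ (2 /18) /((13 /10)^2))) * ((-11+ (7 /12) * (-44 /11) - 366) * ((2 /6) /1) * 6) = 172347824 /182013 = 946.90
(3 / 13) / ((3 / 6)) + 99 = 1293 / 13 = 99.46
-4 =-4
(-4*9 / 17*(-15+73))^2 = 4359744 / 289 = 15085.62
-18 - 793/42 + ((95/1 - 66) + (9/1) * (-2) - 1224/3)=-18223/42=-433.88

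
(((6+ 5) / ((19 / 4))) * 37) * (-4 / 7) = -6512 / 133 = -48.96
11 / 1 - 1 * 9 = 2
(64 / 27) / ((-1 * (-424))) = 8 / 1431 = 0.01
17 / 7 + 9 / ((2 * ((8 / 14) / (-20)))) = -2171 / 14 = -155.07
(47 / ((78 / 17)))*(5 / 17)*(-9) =-705 / 26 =-27.12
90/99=10/11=0.91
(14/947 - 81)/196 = -76693/185612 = -0.41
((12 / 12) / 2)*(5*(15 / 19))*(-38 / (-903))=25 / 301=0.08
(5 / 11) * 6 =30 / 11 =2.73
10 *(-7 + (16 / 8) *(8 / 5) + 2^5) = 282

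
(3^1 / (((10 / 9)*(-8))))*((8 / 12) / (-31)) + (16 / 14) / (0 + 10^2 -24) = 3677 / 164920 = 0.02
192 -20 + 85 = 257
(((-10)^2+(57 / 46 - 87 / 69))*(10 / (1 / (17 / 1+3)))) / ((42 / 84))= 919800 / 23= 39991.30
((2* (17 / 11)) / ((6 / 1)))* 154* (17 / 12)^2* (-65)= -10349.14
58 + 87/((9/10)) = 464/3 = 154.67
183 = 183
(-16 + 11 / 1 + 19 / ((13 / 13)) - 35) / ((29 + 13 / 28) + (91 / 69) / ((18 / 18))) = -40572 / 59473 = -0.68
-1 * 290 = -290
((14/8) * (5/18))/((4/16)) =35/18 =1.94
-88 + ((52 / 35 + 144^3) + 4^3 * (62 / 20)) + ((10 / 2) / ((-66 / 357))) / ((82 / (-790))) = 94279272987 / 31570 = 2986356.45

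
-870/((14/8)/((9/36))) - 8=-926/7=-132.29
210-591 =-381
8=8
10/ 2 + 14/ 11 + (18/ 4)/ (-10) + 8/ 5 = 1633/ 220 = 7.42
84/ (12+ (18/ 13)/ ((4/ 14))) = 364/ 73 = 4.99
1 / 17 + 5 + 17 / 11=1235 / 187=6.60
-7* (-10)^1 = 70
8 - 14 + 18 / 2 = 3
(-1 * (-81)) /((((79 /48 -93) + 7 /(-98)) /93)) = -2531088 /30719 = -82.39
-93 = -93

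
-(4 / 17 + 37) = -633 / 17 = -37.24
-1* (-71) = 71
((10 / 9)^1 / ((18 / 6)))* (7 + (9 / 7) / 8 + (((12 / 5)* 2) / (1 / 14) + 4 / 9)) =188509 / 6804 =27.71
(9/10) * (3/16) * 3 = 81/160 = 0.51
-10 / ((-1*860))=0.01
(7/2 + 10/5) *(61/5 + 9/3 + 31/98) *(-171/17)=-14301243/16660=-858.42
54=54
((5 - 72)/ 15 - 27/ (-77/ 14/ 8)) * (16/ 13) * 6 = 183776/ 715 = 257.03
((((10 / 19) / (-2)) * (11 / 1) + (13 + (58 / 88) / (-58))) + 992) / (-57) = -1675501 / 95304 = -17.58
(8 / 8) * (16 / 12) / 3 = 4 / 9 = 0.44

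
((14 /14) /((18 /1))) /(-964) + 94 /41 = 1631047 /711432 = 2.29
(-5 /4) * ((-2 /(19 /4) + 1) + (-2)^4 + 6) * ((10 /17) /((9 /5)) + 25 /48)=-1483625 /62016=-23.92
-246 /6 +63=22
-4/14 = -2/7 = -0.29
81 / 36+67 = 277 / 4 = 69.25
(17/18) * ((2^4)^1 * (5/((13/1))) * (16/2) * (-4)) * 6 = -43520/39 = -1115.90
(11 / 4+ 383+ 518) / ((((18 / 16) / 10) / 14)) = 337400 / 3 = 112466.67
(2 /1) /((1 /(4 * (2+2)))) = 32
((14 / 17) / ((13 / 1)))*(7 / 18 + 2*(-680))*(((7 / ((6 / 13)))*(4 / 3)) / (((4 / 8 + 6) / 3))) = -4796708 / 5967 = -803.87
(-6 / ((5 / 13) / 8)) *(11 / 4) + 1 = -1711 / 5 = -342.20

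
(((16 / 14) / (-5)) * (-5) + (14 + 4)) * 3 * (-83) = -33366 / 7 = -4766.57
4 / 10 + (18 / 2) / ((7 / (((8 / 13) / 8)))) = 227 / 455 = 0.50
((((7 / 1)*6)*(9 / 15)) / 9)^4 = 38416 / 625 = 61.47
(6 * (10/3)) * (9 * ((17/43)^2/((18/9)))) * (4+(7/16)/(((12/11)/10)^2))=33927155/59168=573.40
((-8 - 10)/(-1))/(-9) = -2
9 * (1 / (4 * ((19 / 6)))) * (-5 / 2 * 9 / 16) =-1215 / 1216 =-1.00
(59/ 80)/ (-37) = -59/ 2960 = -0.02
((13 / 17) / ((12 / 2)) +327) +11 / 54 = 150245 / 459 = 327.33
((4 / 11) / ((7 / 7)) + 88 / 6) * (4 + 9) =6448 / 33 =195.39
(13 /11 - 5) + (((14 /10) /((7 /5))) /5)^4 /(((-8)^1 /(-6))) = -104967 /27500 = -3.82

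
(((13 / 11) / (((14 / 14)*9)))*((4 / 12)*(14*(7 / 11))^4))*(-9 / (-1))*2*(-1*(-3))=2398157216 / 161051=14890.67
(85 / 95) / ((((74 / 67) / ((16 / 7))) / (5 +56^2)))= 28620792 / 4921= 5816.05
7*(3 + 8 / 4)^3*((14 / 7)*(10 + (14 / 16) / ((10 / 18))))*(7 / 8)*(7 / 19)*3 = 11910675 / 608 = 19589.93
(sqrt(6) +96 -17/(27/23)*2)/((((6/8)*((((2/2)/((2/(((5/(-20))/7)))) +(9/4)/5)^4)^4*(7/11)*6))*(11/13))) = 5301561569447926594273280000000000000000*sqrt(6)/19002399070817297569910537287889289 +9595826440700747135634636800000000000000000/513064774912067034387584506773010803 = 19386346.88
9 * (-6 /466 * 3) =-81 /233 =-0.35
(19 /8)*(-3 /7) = -57 /56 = -1.02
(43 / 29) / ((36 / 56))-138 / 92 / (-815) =982043 / 425430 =2.31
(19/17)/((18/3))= 19/102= 0.19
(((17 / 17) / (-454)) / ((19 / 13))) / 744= -13 / 6417744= -0.00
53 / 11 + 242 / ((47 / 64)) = 172859 / 517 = 334.35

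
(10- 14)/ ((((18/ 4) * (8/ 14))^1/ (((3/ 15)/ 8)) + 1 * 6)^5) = -16807/ 64226590127208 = -0.00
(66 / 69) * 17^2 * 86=546788 / 23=23773.39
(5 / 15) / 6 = 0.06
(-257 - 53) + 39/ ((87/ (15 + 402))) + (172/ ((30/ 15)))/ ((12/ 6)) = -2322/ 29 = -80.07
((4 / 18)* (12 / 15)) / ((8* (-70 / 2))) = -1 / 1575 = -0.00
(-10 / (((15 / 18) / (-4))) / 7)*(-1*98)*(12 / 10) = -806.40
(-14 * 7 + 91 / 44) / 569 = -4221 / 25036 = -0.17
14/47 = 0.30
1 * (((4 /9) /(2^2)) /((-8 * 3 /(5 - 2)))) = -0.01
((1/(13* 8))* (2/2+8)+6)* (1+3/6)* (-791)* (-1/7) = 214587/208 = 1031.67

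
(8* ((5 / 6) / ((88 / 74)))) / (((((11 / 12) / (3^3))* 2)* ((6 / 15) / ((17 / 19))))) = 424575 / 2299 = 184.68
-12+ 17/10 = -103/10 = -10.30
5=5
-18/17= -1.06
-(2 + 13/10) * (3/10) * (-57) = 5643/100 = 56.43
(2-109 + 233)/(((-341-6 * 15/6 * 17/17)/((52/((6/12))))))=-3276/89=-36.81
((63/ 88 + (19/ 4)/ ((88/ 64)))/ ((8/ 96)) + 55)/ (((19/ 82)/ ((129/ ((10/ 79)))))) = 965607441/ 2090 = 462013.13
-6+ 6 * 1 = 0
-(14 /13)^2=-196 /169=-1.16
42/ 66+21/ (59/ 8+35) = 1407/ 1243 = 1.13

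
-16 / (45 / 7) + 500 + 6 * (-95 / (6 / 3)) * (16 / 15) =8708 / 45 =193.51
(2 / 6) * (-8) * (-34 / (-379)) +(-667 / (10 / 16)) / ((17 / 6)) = -36425312 / 96645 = -376.90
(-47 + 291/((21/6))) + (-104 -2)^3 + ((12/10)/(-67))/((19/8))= -53064107871/44555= -1190979.86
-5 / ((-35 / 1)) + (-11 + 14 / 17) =-1194 / 119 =-10.03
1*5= 5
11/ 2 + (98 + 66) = 339/ 2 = 169.50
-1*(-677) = 677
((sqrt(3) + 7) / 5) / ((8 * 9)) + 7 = 7.02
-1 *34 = -34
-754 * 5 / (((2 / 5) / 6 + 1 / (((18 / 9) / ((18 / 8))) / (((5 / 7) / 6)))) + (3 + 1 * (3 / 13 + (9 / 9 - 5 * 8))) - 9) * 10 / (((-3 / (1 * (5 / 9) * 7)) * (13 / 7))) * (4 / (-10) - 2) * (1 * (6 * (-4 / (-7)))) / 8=591136000 / 973379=607.30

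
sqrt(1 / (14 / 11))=sqrt(154) / 14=0.89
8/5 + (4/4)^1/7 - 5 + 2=-1.26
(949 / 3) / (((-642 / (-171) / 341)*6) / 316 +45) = 485737109 / 69098856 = 7.03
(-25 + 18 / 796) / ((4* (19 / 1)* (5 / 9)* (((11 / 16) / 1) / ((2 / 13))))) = -0.13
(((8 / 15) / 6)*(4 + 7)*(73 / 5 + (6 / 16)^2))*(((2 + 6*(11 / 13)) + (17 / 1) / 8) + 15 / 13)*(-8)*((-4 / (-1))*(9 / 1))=-55882299 / 1300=-42986.38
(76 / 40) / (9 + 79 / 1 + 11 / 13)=247 / 11550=0.02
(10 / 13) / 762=0.00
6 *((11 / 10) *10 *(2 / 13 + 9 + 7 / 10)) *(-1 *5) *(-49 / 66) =2414.19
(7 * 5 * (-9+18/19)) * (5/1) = -26775/19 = -1409.21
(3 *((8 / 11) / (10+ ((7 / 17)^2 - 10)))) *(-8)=-55488 / 539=-102.95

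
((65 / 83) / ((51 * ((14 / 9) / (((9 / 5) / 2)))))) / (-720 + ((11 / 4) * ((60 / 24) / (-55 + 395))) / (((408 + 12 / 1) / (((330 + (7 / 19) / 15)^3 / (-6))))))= -23400987480000 / 2656167558908915209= -0.00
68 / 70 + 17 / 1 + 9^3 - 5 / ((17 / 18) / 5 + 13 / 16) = 741.98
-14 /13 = -1.08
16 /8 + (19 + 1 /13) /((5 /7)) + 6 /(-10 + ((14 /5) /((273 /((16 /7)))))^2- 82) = 159567496833 /5571009470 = 28.64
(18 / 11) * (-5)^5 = -56250 / 11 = -5113.64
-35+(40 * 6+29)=234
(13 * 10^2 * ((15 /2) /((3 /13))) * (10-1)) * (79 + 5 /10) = 30229875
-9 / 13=-0.69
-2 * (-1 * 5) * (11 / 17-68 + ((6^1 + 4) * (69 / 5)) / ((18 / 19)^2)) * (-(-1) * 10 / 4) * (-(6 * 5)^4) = -1749727941.18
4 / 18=2 / 9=0.22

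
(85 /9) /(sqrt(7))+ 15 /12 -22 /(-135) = 763 /540+ 85* sqrt(7) /63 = 4.98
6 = 6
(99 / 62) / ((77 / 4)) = 0.08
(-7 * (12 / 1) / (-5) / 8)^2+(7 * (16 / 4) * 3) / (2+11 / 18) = 171927 / 4700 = 36.58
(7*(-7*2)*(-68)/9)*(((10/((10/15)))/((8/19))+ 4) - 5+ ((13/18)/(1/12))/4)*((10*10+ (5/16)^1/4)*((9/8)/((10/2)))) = 314075153/512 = 613428.03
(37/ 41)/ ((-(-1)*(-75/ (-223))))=8251/ 3075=2.68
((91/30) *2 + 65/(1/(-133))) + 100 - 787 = -139889/15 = -9325.93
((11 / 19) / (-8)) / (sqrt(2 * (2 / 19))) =-11 * sqrt(19) / 304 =-0.16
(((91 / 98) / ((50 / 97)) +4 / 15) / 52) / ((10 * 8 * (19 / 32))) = 4343 / 5187000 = 0.00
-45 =-45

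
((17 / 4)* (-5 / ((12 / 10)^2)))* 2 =-2125 / 72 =-29.51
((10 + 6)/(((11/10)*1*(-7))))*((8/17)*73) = -93440/1309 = -71.38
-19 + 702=683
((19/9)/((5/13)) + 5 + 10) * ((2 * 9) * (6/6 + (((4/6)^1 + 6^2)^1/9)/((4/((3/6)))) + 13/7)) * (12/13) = 938596/819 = 1146.03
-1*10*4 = -40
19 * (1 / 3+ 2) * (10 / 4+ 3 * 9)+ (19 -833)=2963 / 6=493.83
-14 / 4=-7 / 2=-3.50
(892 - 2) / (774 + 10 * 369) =445 / 2232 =0.20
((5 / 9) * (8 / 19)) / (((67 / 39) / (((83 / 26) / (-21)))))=-1660 / 80199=-0.02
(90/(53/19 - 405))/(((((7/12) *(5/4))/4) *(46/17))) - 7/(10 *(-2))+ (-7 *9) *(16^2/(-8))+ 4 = 24852037227/12303620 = 2019.90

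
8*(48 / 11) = 384 / 11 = 34.91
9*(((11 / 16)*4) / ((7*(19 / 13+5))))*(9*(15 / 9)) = 6435 / 784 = 8.21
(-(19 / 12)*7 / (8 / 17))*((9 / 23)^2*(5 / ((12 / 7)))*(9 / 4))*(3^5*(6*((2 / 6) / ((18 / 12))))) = -519204735 / 67712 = -7667.84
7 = 7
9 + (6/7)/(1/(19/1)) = 177/7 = 25.29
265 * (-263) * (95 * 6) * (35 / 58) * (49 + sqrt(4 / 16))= -68825554875 / 58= -1186647497.84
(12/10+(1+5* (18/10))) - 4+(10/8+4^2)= 489/20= 24.45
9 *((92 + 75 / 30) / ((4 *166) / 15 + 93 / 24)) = 102060 / 5777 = 17.67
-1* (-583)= 583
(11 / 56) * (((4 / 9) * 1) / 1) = 11 / 126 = 0.09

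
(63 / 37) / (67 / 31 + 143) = 217 / 18500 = 0.01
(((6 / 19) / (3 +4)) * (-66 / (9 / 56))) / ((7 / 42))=-2112 / 19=-111.16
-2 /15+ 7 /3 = 11 /5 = 2.20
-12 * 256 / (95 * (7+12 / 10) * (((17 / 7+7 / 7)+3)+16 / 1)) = -21504 / 122303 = -0.18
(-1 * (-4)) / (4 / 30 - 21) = -60 / 313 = -0.19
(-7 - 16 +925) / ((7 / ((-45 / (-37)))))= 40590 / 259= 156.72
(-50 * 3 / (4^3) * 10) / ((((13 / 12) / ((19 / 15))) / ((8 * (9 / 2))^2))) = -461700 / 13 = -35515.38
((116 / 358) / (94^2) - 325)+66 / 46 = -5885296657 / 18188906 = -323.57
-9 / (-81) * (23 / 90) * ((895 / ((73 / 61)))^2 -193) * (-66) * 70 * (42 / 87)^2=-689507873424832 / 40335201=-17094444.96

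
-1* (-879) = 879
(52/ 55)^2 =2704/ 3025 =0.89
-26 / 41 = -0.63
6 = 6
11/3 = 3.67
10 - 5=5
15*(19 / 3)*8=760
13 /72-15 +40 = 1813 /72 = 25.18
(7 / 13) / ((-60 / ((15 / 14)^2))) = -15 / 1456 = -0.01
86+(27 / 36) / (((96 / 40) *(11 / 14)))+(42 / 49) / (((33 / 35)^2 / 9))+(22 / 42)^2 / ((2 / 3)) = 95.49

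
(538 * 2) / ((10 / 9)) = 968.40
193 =193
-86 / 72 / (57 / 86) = -1849 / 1026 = -1.80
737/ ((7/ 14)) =1474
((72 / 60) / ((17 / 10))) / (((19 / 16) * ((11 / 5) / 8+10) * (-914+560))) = -1280 / 7832427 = -0.00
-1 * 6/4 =-1.50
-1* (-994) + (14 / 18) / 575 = 5143957 / 5175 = 994.00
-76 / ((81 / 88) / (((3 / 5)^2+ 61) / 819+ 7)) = -74524384 / 127575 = -584.16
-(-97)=97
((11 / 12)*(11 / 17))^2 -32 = -31.65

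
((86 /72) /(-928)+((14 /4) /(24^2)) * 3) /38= 283 /634752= 0.00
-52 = -52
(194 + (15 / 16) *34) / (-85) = -1807 / 680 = -2.66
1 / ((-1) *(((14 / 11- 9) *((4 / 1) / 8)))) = 22 / 85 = 0.26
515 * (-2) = -1030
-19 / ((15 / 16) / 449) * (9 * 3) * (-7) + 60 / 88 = 189183531 / 110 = 1719850.28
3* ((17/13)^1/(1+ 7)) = 51/104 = 0.49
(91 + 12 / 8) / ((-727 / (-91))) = 16835 / 1454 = 11.58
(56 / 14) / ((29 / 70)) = 280 / 29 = 9.66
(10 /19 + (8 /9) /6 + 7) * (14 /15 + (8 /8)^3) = 114173 /7695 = 14.84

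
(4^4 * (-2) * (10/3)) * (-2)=10240/3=3413.33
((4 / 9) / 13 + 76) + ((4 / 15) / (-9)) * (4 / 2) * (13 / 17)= 2267128 / 29835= 75.99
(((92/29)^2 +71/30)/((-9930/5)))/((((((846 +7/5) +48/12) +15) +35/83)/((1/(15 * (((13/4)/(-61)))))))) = 1587913753/175743380242755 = 0.00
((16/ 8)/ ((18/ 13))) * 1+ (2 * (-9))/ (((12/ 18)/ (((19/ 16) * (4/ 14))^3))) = 616271/ 1580544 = 0.39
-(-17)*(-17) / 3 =-289 / 3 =-96.33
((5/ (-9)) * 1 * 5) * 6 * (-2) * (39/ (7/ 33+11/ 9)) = 906.34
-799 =-799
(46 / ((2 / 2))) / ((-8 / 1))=-23 / 4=-5.75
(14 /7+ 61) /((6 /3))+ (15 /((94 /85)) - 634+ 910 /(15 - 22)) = -718.94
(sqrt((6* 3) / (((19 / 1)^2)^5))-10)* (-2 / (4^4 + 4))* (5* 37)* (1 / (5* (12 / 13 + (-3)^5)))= -37 / 3147 + 37* sqrt(2) / 25974278510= -0.01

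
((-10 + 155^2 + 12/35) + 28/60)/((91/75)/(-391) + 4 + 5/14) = 9859690600/1787551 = 5515.75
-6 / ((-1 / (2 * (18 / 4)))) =54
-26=-26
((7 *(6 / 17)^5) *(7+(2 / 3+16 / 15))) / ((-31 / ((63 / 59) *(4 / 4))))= -149742432 / 12984592265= -0.01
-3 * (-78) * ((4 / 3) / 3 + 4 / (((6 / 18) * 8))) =455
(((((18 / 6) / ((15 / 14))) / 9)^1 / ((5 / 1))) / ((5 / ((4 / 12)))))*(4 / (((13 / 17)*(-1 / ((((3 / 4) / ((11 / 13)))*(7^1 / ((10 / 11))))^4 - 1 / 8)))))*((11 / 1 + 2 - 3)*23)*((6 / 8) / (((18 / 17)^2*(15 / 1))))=-4393374326468113 / 9097920000000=-482.90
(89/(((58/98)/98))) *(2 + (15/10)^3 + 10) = 26283747/116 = 226584.03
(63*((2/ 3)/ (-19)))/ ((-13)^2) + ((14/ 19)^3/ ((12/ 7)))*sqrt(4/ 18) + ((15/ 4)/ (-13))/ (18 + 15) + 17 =4802*sqrt(2)/ 61731 + 2398745/ 141284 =17.09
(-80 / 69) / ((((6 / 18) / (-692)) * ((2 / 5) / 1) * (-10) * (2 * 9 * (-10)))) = 692 / 207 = 3.34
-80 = -80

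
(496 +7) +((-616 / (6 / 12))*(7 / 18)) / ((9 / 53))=-187793 / 81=-2318.43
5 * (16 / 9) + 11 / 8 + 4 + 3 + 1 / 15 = 6239 / 360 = 17.33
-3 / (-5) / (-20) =-3 / 100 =-0.03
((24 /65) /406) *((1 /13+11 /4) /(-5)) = -63 /122525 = -0.00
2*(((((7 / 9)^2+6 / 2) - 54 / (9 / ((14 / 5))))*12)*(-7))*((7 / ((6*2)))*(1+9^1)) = 1047424 / 81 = 12931.16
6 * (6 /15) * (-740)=-1776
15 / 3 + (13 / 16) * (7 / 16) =1371 / 256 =5.36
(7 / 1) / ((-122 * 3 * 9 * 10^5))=-7 / 329400000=-0.00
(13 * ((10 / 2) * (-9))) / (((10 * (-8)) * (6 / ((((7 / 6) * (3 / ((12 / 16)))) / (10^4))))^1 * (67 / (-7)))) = -637 / 10720000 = -0.00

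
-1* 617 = -617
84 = 84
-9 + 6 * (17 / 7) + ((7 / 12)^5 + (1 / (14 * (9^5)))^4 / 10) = 5.64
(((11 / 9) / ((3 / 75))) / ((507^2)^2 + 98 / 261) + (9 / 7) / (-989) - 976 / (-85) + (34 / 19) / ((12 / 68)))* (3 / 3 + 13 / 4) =3126686612603036186966 / 34026050034828008745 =91.89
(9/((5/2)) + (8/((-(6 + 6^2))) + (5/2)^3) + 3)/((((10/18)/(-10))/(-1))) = 55527/140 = 396.62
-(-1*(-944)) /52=-236 /13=-18.15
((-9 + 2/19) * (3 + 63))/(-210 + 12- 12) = 1859/665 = 2.80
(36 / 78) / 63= 2 / 273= 0.01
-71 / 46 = -1.54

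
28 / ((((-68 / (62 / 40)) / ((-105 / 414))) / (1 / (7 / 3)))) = 217 / 3128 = 0.07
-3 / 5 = -0.60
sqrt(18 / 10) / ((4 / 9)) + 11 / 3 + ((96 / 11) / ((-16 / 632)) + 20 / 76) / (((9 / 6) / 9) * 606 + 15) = 50705 / 72732 + 27 * sqrt(5) / 20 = 3.72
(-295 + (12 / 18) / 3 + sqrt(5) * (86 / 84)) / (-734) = 2653 / 6606 - 43 * sqrt(5) / 30828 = 0.40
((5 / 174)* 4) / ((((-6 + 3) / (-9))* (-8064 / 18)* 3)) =-5 / 19488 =-0.00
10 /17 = 0.59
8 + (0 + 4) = 12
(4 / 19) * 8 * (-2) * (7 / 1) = -448 / 19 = -23.58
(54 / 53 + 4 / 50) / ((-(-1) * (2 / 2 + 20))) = 208 / 3975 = 0.05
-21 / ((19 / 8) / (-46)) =7728 / 19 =406.74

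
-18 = -18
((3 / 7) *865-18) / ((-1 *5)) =-70.54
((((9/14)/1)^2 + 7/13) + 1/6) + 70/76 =296201/145236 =2.04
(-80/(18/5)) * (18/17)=-400/17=-23.53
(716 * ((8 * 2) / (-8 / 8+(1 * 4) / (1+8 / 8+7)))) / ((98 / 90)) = -927936 / 49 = -18937.47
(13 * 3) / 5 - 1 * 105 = -486 / 5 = -97.20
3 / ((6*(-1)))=-1 / 2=-0.50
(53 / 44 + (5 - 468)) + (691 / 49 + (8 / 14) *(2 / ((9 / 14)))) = -8652547 / 19404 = -445.92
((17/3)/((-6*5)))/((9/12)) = -34/135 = -0.25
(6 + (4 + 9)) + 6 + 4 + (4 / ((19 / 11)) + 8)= 747 / 19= 39.32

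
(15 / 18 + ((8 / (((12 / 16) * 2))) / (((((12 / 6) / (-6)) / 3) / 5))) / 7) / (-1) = 1405 / 42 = 33.45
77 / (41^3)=77 / 68921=0.00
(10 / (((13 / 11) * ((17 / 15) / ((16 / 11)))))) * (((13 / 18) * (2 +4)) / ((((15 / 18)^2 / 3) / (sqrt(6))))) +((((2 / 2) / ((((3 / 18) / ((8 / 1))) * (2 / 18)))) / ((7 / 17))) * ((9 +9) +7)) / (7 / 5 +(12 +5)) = 1923.43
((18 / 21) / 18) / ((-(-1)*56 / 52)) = 13 / 294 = 0.04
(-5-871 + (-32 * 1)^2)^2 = 21904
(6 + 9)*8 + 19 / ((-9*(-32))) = 34579 / 288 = 120.07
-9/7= -1.29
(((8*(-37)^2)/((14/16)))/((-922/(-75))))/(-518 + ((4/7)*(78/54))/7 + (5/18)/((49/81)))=-413985600/210385187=-1.97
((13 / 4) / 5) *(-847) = -11011 / 20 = -550.55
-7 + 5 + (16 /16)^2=-1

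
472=472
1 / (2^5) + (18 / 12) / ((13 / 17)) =1.99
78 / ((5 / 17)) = 1326 / 5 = 265.20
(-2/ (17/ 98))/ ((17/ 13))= -2548/ 289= -8.82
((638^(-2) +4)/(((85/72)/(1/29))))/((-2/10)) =-29307186/50168173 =-0.58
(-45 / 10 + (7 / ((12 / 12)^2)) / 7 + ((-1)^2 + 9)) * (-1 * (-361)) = 4693 / 2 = 2346.50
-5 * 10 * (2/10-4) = 190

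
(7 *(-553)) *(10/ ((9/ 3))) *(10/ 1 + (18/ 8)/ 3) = -832265/ 6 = -138710.83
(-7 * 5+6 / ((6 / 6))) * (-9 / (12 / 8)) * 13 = 2262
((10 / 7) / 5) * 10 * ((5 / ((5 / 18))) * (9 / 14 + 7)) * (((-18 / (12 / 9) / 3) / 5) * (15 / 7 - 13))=1317384 / 343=3840.77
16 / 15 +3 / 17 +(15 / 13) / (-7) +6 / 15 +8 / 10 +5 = 7.28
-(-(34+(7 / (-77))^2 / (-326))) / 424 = 0.08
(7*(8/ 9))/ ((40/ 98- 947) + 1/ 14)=-0.01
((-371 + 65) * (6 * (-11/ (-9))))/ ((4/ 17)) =-9537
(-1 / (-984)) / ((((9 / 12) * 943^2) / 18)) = 0.00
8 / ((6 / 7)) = 28 / 3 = 9.33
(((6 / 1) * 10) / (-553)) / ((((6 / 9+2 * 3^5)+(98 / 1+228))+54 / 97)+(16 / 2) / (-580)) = -1265850 / 9487649017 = -0.00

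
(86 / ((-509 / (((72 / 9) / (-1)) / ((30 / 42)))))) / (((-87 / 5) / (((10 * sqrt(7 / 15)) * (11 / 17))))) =-105952 * sqrt(105) / 2258433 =-0.48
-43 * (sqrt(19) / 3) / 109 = -43 * sqrt(19) / 327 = -0.57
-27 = -27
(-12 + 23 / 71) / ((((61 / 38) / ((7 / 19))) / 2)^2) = -649936 / 264191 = -2.46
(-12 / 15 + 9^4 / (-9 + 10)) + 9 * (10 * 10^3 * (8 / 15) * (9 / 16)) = 167801 / 5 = 33560.20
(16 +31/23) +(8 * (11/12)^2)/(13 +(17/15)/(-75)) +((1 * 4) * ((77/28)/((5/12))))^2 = 1091681537/1527200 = 714.83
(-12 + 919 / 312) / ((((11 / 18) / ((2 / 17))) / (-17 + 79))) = -262725 / 2431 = -108.07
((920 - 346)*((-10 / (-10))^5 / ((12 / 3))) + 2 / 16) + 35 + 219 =3181 / 8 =397.62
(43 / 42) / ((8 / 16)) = 43 / 21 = 2.05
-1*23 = -23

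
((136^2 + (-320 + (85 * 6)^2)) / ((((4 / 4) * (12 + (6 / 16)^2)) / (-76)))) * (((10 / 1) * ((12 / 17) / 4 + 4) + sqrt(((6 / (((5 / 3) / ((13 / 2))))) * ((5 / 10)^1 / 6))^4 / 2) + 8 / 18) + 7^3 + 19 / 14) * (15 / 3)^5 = -1751188085240000000 / 832167-2680632708000 * sqrt(2) / 259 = -2119007995862.81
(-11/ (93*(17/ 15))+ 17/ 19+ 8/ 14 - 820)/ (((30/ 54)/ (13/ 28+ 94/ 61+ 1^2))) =-4428.41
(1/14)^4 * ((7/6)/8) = 1/263424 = 0.00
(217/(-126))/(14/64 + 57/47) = -23312/19377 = -1.20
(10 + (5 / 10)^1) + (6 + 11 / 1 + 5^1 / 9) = 505 / 18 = 28.06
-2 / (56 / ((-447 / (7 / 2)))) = 447 / 98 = 4.56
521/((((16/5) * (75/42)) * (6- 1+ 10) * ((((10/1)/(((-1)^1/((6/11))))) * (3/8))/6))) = -40117/2250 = -17.83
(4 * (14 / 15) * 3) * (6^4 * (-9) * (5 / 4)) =-163296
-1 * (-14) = 14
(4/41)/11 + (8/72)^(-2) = 36535/451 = 81.01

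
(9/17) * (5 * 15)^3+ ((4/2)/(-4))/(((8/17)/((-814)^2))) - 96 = -32691589/68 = -480758.66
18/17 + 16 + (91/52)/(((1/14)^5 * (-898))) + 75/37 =-290614639/282421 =-1029.01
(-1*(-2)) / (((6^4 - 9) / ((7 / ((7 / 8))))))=16 / 1287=0.01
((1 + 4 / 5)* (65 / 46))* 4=234 / 23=10.17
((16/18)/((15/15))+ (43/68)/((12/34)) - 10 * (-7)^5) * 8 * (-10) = -121012330/9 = -13445814.44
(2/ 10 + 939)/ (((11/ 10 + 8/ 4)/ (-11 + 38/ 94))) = -4677216/ 1457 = -3210.17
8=8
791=791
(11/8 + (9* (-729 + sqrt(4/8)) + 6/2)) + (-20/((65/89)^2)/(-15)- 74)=-672091903/101400 + 9* sqrt(2)/2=-6621.76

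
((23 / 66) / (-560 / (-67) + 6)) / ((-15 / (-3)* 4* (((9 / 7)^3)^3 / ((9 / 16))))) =62184908387 / 874599171114240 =0.00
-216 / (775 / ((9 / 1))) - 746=-580094 / 775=-748.51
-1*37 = -37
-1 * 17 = -17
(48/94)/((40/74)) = 222/235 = 0.94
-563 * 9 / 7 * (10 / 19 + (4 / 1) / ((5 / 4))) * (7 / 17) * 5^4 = -224214750 / 323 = -694163.31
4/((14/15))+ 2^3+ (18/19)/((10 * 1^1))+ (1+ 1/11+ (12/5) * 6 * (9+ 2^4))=2731943/7315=373.47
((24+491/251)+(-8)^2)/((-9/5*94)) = -112895/212346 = -0.53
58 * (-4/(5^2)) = -232/25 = -9.28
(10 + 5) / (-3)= -5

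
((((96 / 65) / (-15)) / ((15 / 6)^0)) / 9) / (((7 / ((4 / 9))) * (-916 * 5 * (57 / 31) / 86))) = 85312 / 12026707875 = 0.00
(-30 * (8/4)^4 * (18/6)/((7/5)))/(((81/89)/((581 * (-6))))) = 11819200/3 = 3939733.33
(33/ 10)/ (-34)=-33/ 340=-0.10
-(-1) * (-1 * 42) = -42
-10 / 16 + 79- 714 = -5085 / 8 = -635.62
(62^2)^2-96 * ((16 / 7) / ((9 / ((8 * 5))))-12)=310306768 / 21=14776512.76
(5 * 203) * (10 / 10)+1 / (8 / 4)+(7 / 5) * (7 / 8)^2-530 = 155703 / 320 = 486.57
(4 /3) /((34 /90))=3.53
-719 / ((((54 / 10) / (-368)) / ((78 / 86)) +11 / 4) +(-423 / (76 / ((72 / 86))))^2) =-11479796216720 / 390327624257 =-29.41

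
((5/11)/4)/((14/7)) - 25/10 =-215/88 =-2.44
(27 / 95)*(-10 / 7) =-54 / 133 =-0.41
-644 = -644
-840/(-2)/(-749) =-0.56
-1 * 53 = -53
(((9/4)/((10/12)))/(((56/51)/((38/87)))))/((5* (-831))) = -2907/11246200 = -0.00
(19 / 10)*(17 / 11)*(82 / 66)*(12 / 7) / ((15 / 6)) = 2.50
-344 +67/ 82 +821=39181/ 82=477.82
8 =8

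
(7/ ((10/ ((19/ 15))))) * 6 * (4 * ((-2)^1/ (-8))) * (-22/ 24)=-4.88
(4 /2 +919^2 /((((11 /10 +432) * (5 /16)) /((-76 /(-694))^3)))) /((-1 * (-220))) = 184488305517 /3981065187286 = 0.05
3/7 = 0.43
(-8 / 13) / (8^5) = -1 / 53248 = -0.00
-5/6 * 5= -25/6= -4.17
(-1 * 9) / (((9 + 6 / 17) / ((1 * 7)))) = -357 / 53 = -6.74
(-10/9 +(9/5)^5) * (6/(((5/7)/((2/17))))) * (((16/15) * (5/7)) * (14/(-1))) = -26363008/140625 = -187.47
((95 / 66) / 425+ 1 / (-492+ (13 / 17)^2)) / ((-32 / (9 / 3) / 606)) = -326352513 / 4249208480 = -0.08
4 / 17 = 0.24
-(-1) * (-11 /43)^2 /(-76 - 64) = -121 /258860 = -0.00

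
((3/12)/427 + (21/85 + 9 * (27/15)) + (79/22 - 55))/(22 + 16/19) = -1060821889/693089320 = -1.53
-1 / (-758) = 1 / 758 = 0.00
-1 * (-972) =972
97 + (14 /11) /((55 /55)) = 1081 /11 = 98.27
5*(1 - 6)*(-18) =450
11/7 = 1.57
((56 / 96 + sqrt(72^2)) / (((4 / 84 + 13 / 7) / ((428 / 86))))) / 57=652379 / 196080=3.33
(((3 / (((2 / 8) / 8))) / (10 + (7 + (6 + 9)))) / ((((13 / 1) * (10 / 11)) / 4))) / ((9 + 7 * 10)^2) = 66 / 405665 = 0.00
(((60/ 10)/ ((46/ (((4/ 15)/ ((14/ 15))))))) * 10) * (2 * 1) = 0.75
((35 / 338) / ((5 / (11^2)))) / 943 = 0.00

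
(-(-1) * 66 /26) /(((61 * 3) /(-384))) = -4224 /793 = -5.33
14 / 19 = 0.74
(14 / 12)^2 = 49 / 36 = 1.36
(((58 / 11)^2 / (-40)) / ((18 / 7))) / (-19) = 5887 / 413820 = 0.01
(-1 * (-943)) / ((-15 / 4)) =-3772 / 15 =-251.47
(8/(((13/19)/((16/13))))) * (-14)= -34048/169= -201.47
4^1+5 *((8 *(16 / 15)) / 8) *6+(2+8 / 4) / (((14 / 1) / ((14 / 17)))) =616 / 17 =36.24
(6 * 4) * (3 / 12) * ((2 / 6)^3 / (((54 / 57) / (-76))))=-1444 / 81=-17.83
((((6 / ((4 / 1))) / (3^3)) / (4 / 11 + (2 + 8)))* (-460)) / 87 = -1265 / 44631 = -0.03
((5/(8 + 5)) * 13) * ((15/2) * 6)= 225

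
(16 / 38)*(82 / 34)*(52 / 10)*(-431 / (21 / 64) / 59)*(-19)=235236352 / 105315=2233.65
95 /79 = 1.20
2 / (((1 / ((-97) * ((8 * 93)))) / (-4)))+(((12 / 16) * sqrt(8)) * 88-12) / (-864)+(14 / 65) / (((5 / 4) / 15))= 2701982081 / 4680-11 * sqrt(2) / 72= 577346.38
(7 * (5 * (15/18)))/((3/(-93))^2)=168175/6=28029.17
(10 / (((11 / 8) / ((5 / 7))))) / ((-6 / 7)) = -200 / 33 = -6.06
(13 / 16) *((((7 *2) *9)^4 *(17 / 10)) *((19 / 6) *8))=44097788826 / 5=8819557765.20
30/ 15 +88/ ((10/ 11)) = 494/ 5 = 98.80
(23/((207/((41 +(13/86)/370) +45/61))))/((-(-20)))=81014513/349383600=0.23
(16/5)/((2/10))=16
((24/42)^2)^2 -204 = -489548/2401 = -203.89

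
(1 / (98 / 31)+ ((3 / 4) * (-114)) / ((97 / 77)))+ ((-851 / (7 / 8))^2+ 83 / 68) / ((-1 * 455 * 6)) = -365324277763 / 882346920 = -414.04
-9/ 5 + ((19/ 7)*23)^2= 954404/ 245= 3895.53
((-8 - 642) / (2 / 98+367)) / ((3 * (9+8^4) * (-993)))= 3185 / 21992264928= 0.00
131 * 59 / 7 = 7729 / 7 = 1104.14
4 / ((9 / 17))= 68 / 9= 7.56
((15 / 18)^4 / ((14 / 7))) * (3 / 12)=625 / 10368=0.06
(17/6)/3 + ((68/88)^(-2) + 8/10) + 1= 114943/26010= 4.42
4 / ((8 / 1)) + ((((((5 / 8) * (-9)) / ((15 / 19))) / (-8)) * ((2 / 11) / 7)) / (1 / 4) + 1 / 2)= 673 / 616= 1.09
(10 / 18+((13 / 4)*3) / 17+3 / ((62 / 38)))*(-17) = -56305 / 1116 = -50.45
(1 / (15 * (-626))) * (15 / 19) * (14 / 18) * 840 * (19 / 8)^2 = -4655 / 15024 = -0.31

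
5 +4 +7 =16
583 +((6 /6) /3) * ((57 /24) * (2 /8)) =55987 /96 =583.20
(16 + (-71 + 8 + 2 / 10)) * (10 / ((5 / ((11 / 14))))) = -2574 / 35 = -73.54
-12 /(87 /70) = -280 /29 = -9.66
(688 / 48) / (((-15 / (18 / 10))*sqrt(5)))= -43*sqrt(5) / 125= -0.77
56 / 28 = 2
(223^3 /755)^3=1363778273695777847263 /430368875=3168858978697.70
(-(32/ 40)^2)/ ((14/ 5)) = -8/ 35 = -0.23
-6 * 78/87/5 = -156/145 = -1.08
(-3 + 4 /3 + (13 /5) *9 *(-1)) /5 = -376 /75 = -5.01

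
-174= -174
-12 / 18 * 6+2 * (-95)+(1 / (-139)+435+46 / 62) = 1041635 / 4309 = 241.73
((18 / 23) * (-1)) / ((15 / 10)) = -12 / 23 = -0.52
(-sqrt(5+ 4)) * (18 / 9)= -6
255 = 255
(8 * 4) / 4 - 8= 0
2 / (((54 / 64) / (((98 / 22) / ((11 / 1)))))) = 3136 / 3267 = 0.96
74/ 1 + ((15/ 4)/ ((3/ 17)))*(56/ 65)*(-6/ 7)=758/ 13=58.31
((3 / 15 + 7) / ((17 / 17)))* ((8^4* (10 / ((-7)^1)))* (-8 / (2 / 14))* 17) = 40108032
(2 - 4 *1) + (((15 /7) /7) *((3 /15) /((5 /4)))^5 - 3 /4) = -2.75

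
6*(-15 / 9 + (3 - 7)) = -34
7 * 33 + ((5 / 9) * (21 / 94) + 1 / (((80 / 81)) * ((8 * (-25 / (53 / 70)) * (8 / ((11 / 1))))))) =291986301557 / 1263360000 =231.12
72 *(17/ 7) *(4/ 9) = 77.71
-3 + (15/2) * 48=357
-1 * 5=-5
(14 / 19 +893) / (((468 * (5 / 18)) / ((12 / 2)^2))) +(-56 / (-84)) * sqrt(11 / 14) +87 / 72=sqrt(154) / 21 +7371607 / 29640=249.30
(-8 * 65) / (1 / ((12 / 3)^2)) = -8320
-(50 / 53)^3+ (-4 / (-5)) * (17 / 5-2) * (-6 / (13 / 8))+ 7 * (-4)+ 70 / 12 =-7879502453 / 290310150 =-27.14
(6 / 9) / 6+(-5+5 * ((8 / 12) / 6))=-13 / 3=-4.33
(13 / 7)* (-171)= -2223 / 7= -317.57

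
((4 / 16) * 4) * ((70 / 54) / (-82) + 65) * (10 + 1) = 1582625 / 2214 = 714.83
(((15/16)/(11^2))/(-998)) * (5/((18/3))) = -25/3864256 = -0.00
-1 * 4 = -4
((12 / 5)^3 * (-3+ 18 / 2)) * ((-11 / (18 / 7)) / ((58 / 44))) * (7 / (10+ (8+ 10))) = -243936 / 3625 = -67.29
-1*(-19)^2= -361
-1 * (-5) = 5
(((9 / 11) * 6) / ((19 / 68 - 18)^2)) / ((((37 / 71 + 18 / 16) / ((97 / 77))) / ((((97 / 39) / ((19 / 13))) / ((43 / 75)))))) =78497254656 / 2210559665545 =0.04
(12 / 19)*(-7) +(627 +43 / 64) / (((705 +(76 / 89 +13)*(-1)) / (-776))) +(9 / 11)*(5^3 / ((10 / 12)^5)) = -106276336769 / 233745600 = -454.67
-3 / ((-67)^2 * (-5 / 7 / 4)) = 84 / 22445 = 0.00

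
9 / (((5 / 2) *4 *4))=9 / 40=0.22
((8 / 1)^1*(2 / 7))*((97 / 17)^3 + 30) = 493.18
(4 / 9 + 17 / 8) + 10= 905 / 72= 12.57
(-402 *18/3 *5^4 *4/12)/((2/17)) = -4271250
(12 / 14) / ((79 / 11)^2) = 726 / 43687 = 0.02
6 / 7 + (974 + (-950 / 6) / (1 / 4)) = 7172 / 21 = 341.52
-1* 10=-10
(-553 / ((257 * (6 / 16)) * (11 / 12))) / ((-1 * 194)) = 8848 / 274219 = 0.03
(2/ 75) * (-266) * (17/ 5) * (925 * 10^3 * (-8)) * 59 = 10529627733.33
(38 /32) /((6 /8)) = 19 /12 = 1.58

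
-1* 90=-90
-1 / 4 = -0.25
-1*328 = -328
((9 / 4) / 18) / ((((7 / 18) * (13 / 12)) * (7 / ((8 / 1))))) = 0.34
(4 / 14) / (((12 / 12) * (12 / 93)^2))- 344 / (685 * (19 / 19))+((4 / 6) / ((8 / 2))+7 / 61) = 118916383 / 7019880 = 16.94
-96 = -96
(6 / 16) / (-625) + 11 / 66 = 0.17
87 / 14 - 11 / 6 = 4.38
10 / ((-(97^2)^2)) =-10 / 88529281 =-0.00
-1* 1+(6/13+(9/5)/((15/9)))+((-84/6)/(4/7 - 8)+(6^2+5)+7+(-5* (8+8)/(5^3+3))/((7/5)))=909631/18200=49.98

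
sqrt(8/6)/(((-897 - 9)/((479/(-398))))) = 479 * sqrt(3)/540882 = 0.00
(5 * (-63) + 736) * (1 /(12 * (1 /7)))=2947 /12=245.58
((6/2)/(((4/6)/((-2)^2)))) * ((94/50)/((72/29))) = 13.63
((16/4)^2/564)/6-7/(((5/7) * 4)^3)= -999623/3384000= -0.30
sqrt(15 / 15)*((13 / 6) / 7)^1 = 0.31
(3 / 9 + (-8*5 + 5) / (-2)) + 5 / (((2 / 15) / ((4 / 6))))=257 / 6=42.83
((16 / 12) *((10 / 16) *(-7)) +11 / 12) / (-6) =59 / 72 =0.82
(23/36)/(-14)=-23/504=-0.05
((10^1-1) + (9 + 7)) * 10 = 250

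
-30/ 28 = -15/ 14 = -1.07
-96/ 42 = -2.29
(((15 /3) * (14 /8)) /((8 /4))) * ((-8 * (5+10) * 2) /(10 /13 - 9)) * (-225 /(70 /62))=-2720250 /107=-25422.90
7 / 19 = 0.37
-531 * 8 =-4248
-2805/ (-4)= 2805/ 4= 701.25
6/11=0.55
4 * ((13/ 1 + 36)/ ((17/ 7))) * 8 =10976/ 17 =645.65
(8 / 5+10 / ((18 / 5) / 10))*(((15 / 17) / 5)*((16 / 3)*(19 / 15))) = 401888 / 11475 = 35.02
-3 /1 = -3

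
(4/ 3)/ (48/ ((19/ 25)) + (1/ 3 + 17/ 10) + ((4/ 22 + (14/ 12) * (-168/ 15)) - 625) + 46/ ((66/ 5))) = -0.00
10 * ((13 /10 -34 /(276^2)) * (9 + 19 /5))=3959792 /23805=166.34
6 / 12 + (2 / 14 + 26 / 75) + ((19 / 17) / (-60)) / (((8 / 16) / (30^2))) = -580837 / 17850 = -32.54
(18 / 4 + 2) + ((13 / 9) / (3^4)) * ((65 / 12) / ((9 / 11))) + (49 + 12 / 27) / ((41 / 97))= 123.60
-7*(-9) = 63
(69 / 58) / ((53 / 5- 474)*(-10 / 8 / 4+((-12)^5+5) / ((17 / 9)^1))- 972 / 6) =46920 / 2407597618109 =0.00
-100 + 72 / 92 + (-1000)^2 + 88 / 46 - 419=22988125 / 23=999483.70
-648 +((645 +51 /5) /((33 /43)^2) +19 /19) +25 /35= 1974232 /4235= 466.17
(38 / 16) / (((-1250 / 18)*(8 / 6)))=-513 / 20000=-0.03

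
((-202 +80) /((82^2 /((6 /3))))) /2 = -61 /3362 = -0.02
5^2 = 25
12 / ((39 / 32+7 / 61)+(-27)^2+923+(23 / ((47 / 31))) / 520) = 71560320 / 9859596857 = 0.01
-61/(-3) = 61/3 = 20.33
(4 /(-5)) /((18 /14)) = -28 /45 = -0.62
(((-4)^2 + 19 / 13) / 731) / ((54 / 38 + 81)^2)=81947 / 23304739068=0.00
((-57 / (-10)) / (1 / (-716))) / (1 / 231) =-4713786 / 5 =-942757.20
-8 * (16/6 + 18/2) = -280/3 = -93.33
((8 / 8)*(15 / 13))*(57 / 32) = 855 / 416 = 2.06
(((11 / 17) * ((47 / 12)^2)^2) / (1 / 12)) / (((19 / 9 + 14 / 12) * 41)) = 13.60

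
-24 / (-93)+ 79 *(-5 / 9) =-12173 / 279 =-43.63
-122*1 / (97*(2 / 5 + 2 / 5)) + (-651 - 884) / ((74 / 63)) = -4695835 / 3589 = -1308.40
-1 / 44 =-0.02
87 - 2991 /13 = -1860 /13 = -143.08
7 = 7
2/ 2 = 1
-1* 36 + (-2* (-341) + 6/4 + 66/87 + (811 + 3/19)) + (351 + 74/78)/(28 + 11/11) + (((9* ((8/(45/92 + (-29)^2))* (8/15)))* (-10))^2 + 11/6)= 63262382803313288/42930666100907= 1473.59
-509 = -509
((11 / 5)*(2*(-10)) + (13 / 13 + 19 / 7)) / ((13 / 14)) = -564 / 13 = -43.38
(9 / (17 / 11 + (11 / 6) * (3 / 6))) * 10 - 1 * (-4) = 2636 / 65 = 40.55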